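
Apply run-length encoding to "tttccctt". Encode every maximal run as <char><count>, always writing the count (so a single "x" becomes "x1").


String: "tttccctt"
Scanning for consecutive runs:
  't' x 3
  'c' x 3
  't' x 2
RLE = "t3c3t2"


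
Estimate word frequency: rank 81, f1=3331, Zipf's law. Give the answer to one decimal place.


Zipf's law: f(r) = f(1) / r
f(1) = 3331
f(81) = 3331 / 81
= 41.1 occurrences


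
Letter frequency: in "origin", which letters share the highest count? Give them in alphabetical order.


Word: "origin"
Letter counts:
  'g': 1
  'i': 2
  'n': 1
  'o': 1
  'r': 1
Maximum count = 2
Most frequent = 'i' (2 times each)


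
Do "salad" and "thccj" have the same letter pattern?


Pattern of "salad": [0, 1, 2, 1, 3]
Pattern of "thccj": [0, 1, 2, 2, 3]
Patterns do not match
Same pattern = No


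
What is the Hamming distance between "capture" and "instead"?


Comparing character by character (same length = 7):
  Pos 0: 'c' vs 'i' !=
  Pos 1: 'a' vs 'n' !=
  Pos 2: 'p' vs 's' !=
  Pos 3: 't' vs 't' =
  Pos 4: 'u' vs 'e' !=
  Pos 5: 'r' vs 'a' !=
  Pos 6: 'e' vs 'd' !=
Hamming distance = 6


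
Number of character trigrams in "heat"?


Word: "heat" (length 4)
Number of 3-grams = length - 3 + 1 = 4 - 3 + 1
= 2


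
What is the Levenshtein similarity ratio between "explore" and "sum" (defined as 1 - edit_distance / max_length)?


Word 1: "explore" (length 7)
Word 2: "sum" (length 3)
One optimal edit sequence:
  1. delete 'e'  (+1)
  2. delete 'x'  (+1)
  3. delete 'p'  (+1)
  4. delete 'l'  (+1)
  5. substitute 'o' -> 's'  (+1)
  6. substitute 'r' -> 'u'  (+1)
  7. substitute 'e' -> 'm'  (+1)
Edit distance = 7
Max length = max(7, 3) = 7
Similarity = 1 - 7/7
= 0.0000


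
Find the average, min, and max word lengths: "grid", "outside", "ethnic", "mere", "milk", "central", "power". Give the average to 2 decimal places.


Lengths: "grid"=4, "outside"=7, "ethnic"=6, "mere"=4, "milk"=4, "central"=7, "power"=5
Sum = 37, Count = 7
Average = 37/7 = 5.29
= avg=5.29, min=4, max=7


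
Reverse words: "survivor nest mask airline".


Original: "survivor nest mask airline"
Words (1..n): survivor | nest | mask | airline
Reversed (n..1): airline | mask | nest | survivor
Result = "airline mask nest survivor"


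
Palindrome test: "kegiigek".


Word: "kegiigek"
Reversed: "kegiigek"
Forward == Backward? kegiigek == kegiigek
Palindrome = Yes


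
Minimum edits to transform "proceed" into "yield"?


Word 1: "proceed" (length 7)
Word 2: "yield" (length 5)
One optimal edit sequence (insert/delete/substitute each cost 1):
  1. delete 'p'  (+1)
  2. delete 'r'  (+1)
  3. substitute 'o' -> 'y'  (+1)
  4. substitute 'c' -> 'i'  (+1)
  5. keep 'e'
  6. substitute 'e' -> 'l'  (+1)
  7. keep 'd'
Total edit operations: 5
Edit distance = 5


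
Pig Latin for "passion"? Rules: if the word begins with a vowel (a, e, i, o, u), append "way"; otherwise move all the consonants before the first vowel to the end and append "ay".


Word: "passion"
Starts with consonant(s) → move to end, add 'ay'
Consonant cluster: "p"
Pig Latin = "assionpay"


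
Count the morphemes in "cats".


Word: "cats"
Morphemes: cat | -s
Each morpheme carries meaning
= 2 morphemes


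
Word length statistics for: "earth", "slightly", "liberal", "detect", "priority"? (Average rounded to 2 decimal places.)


Lengths: "earth"=5, "slightly"=8, "liberal"=7, "detect"=6, "priority"=8
Sum = 34, Count = 5
Average = 34/5 = 6.80
= avg=6.80, min=5, max=8


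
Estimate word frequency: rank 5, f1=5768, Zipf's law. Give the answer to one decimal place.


Zipf's law: f(r) = f(1) / r
f(1) = 5768
f(5) = 5768 / 5
= 1153.6 occurrences


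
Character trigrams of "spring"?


Word: "spring" (length 6)
Number of trigrams = 6 - 3 + 1 = 4
  Position 0: "spr"
  Position 1: "pri"
  Position 2: "rin"
  Position 3: "ing"
Trigrams = "spr", "pri", "rin", "ing"


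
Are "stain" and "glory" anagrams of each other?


Word 1: "stain" → sorted: ainst
Word 2: "glory" → sorted: glory
Same letters? ainst != glory
Anagram = No


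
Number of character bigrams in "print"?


Word: "print" (length 5)
Number of 2-grams = length - 2 + 1 = 5 - 2 + 1
= 4


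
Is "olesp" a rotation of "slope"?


Word: "slope", Candidate: "olesp"
Method: check if candidate is substring of word+word
"slopeslope" contains "olesp"? No
Is rotation = No


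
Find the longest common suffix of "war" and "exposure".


Word 1: "war"
Word 2: "exposure"
Comparing from end:
  Pos -1: 'r' != 'e' (stop)
LCS = "" (length 0)


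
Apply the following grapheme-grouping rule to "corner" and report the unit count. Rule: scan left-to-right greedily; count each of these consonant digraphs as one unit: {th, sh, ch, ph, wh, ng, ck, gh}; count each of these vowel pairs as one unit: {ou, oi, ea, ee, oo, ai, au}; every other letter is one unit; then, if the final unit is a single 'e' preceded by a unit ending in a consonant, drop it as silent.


Word: "corner" (6 letters)
Left-to-right scan:
  [1] 'c' (letter)
  [2] 'o' (letter)
  [3] 'r' (letter)
  [4] 'n' (letter)
  [5] 'e' (letter)
  [6] 'r' (letter)
Units from scan: 6
Sound units = 6 units


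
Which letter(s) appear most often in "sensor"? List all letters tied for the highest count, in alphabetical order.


Word: "sensor"
Letter counts:
  'e': 1
  'n': 1
  'o': 1
  'r': 1
  's': 2
Maximum count = 2
Most frequent = 's' (2 times each)


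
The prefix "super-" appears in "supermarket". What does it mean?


Prefix: super-
Example: supermarket (super- + market)
Meaning = above / beyond


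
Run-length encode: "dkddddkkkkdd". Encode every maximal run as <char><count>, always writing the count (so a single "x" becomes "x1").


String: "dkddddkkkkdd"
Scanning for consecutive runs:
  'd' x 1
  'k' x 1
  'd' x 4
  'k' x 4
  'd' x 2
RLE = "d1k1d4k4d2"


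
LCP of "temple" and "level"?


Word 1: "temple"
Word 2: "level"
Comparing from start:
  Pos 0: 't' != 'l' (stop)
LCP = "" (length 0)


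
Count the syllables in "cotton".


Word: "cotton"
Syllable breakdown: cot · ton
Counting: 2 parts
= 2 syllables


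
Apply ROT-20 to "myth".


Word: "myth"
Shift: 20
Each letter → (letter + shift) mod 26:
  'm' (12) + 20 = 6 → 'g'
  'y' (24) + 20 = 18 → 's'
  't' (19) + 20 = 13 → 'n'
  'h' (7) + 20 = 1 → 'b'
Result = "gsnb"


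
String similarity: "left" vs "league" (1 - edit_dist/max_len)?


Word 1: "left" (length 4)
Word 2: "league" (length 6)
One optimal edit sequence:
  1. keep 'l'
  2. keep 'e'
  3. insert 'a'  (+1)
  4. insert 'g'  (+1)
  5. substitute 'f' -> 'u'  (+1)
  6. substitute 't' -> 'e'  (+1)
Edit distance = 4
Max length = max(4, 6) = 6
Similarity = 1 - 4/6
= 0.3333


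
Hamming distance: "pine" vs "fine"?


Comparing character by character (same length = 4):
  Pos 0: 'p' vs 'f' !=
  Pos 1: 'i' vs 'i' =
  Pos 2: 'n' vs 'n' =
  Pos 3: 'e' vs 'e' =
Hamming distance = 1


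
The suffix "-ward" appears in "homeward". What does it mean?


Suffix: -ward
Example: homeward (home + -ward)
Meaning = in the direction of


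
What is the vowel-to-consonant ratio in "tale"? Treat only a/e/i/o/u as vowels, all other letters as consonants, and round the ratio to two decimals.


Word: "tale"
Vowels (a,e,i,o,u): 2
Consonants: 2
Ratio = 2/2
= 1.00


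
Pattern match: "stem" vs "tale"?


Pattern of "stem": [0, 1, 2, 3]
Pattern of "tale": [0, 1, 2, 3]
Patterns match
Same pattern = Yes


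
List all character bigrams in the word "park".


Word: "park" (length 4)
Number of bigrams = 4 - 2 + 1 = 3
  Position 0: "pa"
  Position 1: "ar"
  Position 2: "rk"
Bigrams = "pa", "ar", "rk"


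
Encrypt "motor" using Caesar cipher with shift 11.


Word: "motor"
Shift: 11
Each letter → (letter + shift) mod 26:
  'm' (12) + 11 = 23 → 'x'
  'o' (14) + 11 = 25 → 'z'
  't' (19) + 11 = 4 → 'e'
  'o' (14) + 11 = 25 → 'z'
  'r' (17) + 11 = 2 → 'c'
Result = "xzezc"


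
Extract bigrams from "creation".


Word: "creation" (length 8)
Number of bigrams = 8 - 2 + 1 = 7
  Position 0: "cr"
  Position 1: "re"
  Position 2: "ea"
  Position 3: "at"
  Position 4: "ti"
  Position 5: "io"
  Position 6: "on"
Bigrams = "cr", "re", "ea", "at", "ti", "io", "on"


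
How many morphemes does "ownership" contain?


Word: "ownership"
Morphemes: own / -er / -ship
Each morpheme carries meaning
= 3 morphemes


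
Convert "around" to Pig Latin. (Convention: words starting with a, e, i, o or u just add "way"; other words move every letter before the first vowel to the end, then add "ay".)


Word: "around"
Starts with vowel → add 'way'
Pig Latin = "aroundway"


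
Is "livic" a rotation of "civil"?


Word: "civil", Candidate: "livic"
Method: check if candidate is substring of word+word
"civilcivil" contains "livic"? No
Is rotation = No


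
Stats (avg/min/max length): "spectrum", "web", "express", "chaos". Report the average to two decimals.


Lengths: "spectrum"=8, "web"=3, "express"=7, "chaos"=5
Sum = 23, Count = 4
Average = 23/4 = 5.75
= avg=5.75, min=3, max=8


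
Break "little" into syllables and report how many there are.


Word: "little"
Syllable breakdown: lit · tle
Counting: 2 parts
= 2 syllables


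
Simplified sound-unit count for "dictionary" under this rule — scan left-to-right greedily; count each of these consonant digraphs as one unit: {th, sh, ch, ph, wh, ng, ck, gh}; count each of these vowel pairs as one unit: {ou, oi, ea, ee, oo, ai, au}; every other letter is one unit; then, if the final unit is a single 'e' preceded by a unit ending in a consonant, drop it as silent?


Word: "dictionary" (10 letters)
Left-to-right scan:
  [1] 'd' (letter)
  [2] 'i' (letter)
  [3] 'c' (letter)
  [4] 't' (letter)
  [5] 'i' (letter)
  [6] 'o' (letter)
  [7] 'n' (letter)
  [8] 'a' (letter)
  [9] 'r' (letter)
  [10] 'y' (letter)
Units from scan: 10
Sound units = 10 units


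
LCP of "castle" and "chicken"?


Word 1: "castle"
Word 2: "chicken"
Comparing from start:
  Pos 0: 'c' == 'c'
  Pos 1: 'a' != 'h' (stop)
LCP = "c" (length 1)


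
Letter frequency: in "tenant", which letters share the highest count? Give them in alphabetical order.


Word: "tenant"
Letter counts:
  'a': 1
  'e': 1
  'n': 2
  't': 2
Maximum count = 2
Most frequent = 'n', 't' (2 times each)


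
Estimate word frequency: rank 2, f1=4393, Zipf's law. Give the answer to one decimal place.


Zipf's law: f(r) = f(1) / r
f(1) = 4393
f(2) = 4393 / 2
= 2196.5 occurrences


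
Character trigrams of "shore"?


Word: "shore" (length 5)
Number of trigrams = 5 - 3 + 1 = 3
  Position 0: "sho"
  Position 1: "hor"
  Position 2: "ore"
Trigrams = "sho", "hor", "ore"


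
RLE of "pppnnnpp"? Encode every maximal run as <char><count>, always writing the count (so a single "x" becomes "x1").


String: "pppnnnpp"
Scanning for consecutive runs:
  'p' x 3
  'n' x 3
  'p' x 2
RLE = "p3n3p2"


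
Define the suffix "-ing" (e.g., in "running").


Suffix: -ing
As in: running -> run + -ing, with a spelling change
Meaning = present participle


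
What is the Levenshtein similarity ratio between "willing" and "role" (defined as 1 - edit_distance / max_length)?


Word 1: "willing" (length 7)
Word 2: "role" (length 4)
One optimal edit sequence:
  1. delete 'w'  (+1)
  2. substitute 'i' -> 'r'  (+1)
  3. substitute 'l' -> 'o'  (+1)
  4. keep 'l'
  5. delete 'i'  (+1)
  6. delete 'n'  (+1)
  7. substitute 'g' -> 'e'  (+1)
Edit distance = 6
Max length = max(7, 4) = 7
Similarity = 1 - 6/7
= 0.1429


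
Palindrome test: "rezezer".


Word: "rezezer"
Reversed: "rezezer"
Forward == Backward? rezezer == rezezer
Palindrome = Yes


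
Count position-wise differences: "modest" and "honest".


Comparing character by character (same length = 6):
  Pos 0: 'm' vs 'h' !=
  Pos 1: 'o' vs 'o' =
  Pos 2: 'd' vs 'n' !=
  Pos 3: 'e' vs 'e' =
  Pos 4: 's' vs 's' =
  Pos 5: 't' vs 't' =
Hamming distance = 2


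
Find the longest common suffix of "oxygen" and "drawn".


Word 1: "oxygen"
Word 2: "drawn"
Comparing from end:
  Pos -1: 'n' == 'n'
  Pos -2: 'e' != 'w' (stop)
LCS = "n" (length 1)


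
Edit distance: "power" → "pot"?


Word 1: "power" (length 5)
Word 2: "pot" (length 3)
One optimal edit sequence (insert/delete/substitute each cost 1):
  1. keep 'p'
  2. keep 'o'
  3. delete 'w'  (+1)
  4. delete 'e'  (+1)
  5. substitute 'r' -> 't'  (+1)
Total edit operations: 3
Edit distance = 3


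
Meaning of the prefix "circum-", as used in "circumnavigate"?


Prefix: circum-
As in: circumnavigate -> circum- + navigate
Meaning = around


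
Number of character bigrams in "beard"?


Word: "beard" (length 5)
Number of 2-grams = length - 2 + 1 = 5 - 2 + 1
= 4


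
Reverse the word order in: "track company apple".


Original: "track company apple"
Words (1..n): track | company | apple
Reversed (n..1): apple | company | track
Result = "apple company track"


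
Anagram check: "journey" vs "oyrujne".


Word 1: "journey" → sorted: ejnoruy
Word 2: "oyrujne" → sorted: ejnoruy
Same letters? ejnoruy == ejnoruy
Anagram = Yes


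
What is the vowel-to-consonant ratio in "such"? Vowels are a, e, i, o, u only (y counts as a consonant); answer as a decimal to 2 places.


Word: "such"
Vowels (a,e,i,o,u): 1
Consonants: 3
Ratio = 1/3
= 0.33


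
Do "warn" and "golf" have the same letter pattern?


Pattern of "warn": [0, 1, 2, 3]
Pattern of "golf": [0, 1, 2, 3]
Patterns match
Same pattern = Yes


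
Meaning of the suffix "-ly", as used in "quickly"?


Suffix: -ly
Example: quickly = quick + -ly
Meaning = in a manner


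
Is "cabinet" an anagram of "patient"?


Word 1: "patient" → sorted: aeinptt
Word 2: "cabinet" → sorted: abceint
Same letters? aeinptt != abceint
Anagram = No


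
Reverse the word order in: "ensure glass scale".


Original: "ensure glass scale"
Words (1..n): ensure | glass | scale
Reversed (n..1): scale | glass | ensure
Result = "scale glass ensure"


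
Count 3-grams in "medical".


Word: "medical" (length 7)
Number of 3-grams = length - 3 + 1 = 7 - 3 + 1
= 5


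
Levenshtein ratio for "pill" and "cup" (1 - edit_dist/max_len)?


Word 1: "pill" (length 4)
Word 2: "cup" (length 3)
One optimal edit sequence:
  1. delete 'p'  (+1)
  2. substitute 'i' -> 'c'  (+1)
  3. substitute 'l' -> 'u'  (+1)
  4. substitute 'l' -> 'p'  (+1)
Edit distance = 4
Max length = max(4, 3) = 4
Similarity = 1 - 4/4
= 0.0000


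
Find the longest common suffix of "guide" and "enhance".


Word 1: "guide"
Word 2: "enhance"
Comparing from end:
  Pos -1: 'e' == 'e'
  Pos -2: 'd' != 'c' (stop)
LCS = "e" (length 1)


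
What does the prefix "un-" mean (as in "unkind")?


Prefix: un-
Example: unkind = un- + kind
Meaning = not / reverse


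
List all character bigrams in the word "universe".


Word: "universe" (length 8)
Number of bigrams = 8 - 2 + 1 = 7
  Position 0: "un"
  Position 1: "ni"
  Position 2: "iv"
  Position 3: "ve"
  Position 4: "er"
  Position 5: "rs"
  Position 6: "se"
Bigrams = "un", "ni", "iv", "ve", "er", "rs", "se"


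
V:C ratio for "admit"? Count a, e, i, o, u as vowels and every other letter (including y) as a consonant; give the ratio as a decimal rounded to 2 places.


Word: "admit"
Vowels (a,e,i,o,u): 2
Consonants: 3
Ratio = 2/3
= 0.67


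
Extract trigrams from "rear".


Word: "rear" (length 4)
Number of trigrams = 4 - 3 + 1 = 2
  Position 0: "rea"
  Position 1: "ear"
Trigrams = "rea", "ear"


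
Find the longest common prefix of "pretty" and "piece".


Word 1: "pretty"
Word 2: "piece"
Comparing from start:
  Pos 0: 'p' == 'p'
  Pos 1: 'r' != 'i' (stop)
LCP = "p" (length 1)


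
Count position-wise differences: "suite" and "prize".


Comparing character by character (same length = 5):
  Pos 0: 's' vs 'p' !=
  Pos 1: 'u' vs 'r' !=
  Pos 2: 'i' vs 'i' =
  Pos 3: 't' vs 'z' !=
  Pos 4: 'e' vs 'e' =
Hamming distance = 3


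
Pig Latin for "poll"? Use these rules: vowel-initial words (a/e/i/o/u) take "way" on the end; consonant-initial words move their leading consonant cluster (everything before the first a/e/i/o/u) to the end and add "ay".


Word: "poll"
Starts with consonant(s) → move to end, add 'ay'
Consonant cluster: "p"
Pig Latin = "ollpay"


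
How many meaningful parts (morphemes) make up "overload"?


Word: "overload"
Morphemes: over- / load
Each morpheme carries meaning
= 2 morphemes


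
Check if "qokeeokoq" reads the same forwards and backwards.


Word: "qokeeokoq"
Reversed: "qokoeekoq"
Forward == Backward? qokeeokoq != qokoeekoq
Palindrome = No


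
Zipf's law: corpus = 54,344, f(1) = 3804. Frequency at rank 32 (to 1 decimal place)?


Zipf's law: f(r) = f(1) / r
f(1) = 3804
f(32) = 3804 / 32
= 118.9 occurrences


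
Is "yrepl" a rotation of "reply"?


Word: "reply", Candidate: "yrepl"
Method: check if candidate is substring of word+word
"replyreply" contains "yrepl"? Yes
Is rotation = Yes


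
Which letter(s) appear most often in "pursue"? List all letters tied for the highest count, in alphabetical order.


Word: "pursue"
Letter counts:
  'e': 1
  'p': 1
  'r': 1
  's': 1
  'u': 2
Maximum count = 2
Most frequent = 'u' (2 times each)


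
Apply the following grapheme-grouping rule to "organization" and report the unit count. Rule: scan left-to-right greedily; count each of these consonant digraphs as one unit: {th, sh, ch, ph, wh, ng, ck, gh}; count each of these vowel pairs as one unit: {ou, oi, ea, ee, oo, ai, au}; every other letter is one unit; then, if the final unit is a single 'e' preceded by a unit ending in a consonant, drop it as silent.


Word: "organization" (12 letters)
Left-to-right scan:
  (1) 'o' (letter)
  (2) 'r' (letter)
  (3) 'g' (letter)
  (4) 'a' (letter)
  (5) 'n' (letter)
  (6) 'i' (letter)
  (7) 'z' (letter)
  (8) 'a' (letter)
  (9) 't' (letter)
  (10) 'i' (letter)
  (11) 'o' (letter)
  (12) 'n' (letter)
Units from scan: 12
Sound units = 12 units


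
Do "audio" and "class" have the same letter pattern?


Pattern of "audio": [0, 1, 2, 3, 4]
Pattern of "class": [0, 1, 2, 3, 3]
Patterns do not match
Same pattern = No


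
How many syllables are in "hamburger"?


Word: "hamburger"
Syllable breakdown: ham-bur-ger
Counting: 3 parts
= 3 syllables


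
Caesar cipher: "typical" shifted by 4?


Word: "typical"
Shift: 4
Each letter → (letter + shift) mod 26:
  't' (19) + 4 = 23 → 'x'
  'y' (24) + 4 = 2 → 'c'
  'p' (15) + 4 = 19 → 't'
  'i' (8) + 4 = 12 → 'm'
  'c' (2) + 4 = 6 → 'g'
  'a' (0) + 4 = 4 → 'e'
  'l' (11) + 4 = 15 → 'p'
Result = "xctmgep"


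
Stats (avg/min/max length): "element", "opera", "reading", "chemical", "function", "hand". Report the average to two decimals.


Lengths: "element"=7, "opera"=5, "reading"=7, "chemical"=8, "function"=8, "hand"=4
Sum = 39, Count = 6
Average = 39/6 = 6.50
= avg=6.50, min=4, max=8


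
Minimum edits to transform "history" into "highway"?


Word 1: "history" (length 7)
Word 2: "highway" (length 7)
One optimal edit sequence (insert/delete/substitute each cost 1):
  1. keep 'h'
  2. keep 'i'
  3. substitute 's' -> 'g'  (+1)
  4. substitute 't' -> 'h'  (+1)
  5. substitute 'o' -> 'w'  (+1)
  6. substitute 'r' -> 'a'  (+1)
  7. keep 'y'
Total edit operations: 4
Edit distance = 4


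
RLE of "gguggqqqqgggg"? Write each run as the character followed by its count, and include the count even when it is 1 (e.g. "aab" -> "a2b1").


String: "gguggqqqqgggg"
Scanning for consecutive runs:
  'g' x 2
  'u' x 1
  'g' x 2
  'q' x 4
  'g' x 4
RLE = "g2u1g2q4g4"


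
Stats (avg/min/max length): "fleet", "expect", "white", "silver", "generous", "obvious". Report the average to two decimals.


Lengths: "fleet"=5, "expect"=6, "white"=5, "silver"=6, "generous"=8, "obvious"=7
Sum = 37, Count = 6
Average = 37/6 = 6.17
= avg=6.17, min=5, max=8


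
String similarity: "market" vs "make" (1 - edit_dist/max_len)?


Word 1: "market" (length 6)
Word 2: "make" (length 4)
One optimal edit sequence:
  1. keep 'm'
  2. keep 'a'
  3. delete 'r'  (+1)
  4. keep 'k'
  5. keep 'e'
  6. delete 't'  (+1)
Edit distance = 2
Max length = max(6, 4) = 6
Similarity = 1 - 2/6
= 0.6667


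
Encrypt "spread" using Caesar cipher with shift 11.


Word: "spread"
Shift: 11
Each letter → (letter + shift) mod 26:
  's' (18) + 11 = 3 → 'd'
  'p' (15) + 11 = 0 → 'a'
  'r' (17) + 11 = 2 → 'c'
  'e' (4) + 11 = 15 → 'p'
  'a' (0) + 11 = 11 → 'l'
  'd' (3) + 11 = 14 → 'o'
Result = "dacplo"


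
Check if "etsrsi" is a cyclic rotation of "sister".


Word: "sister", Candidate: "etsrsi"
Method: check if candidate is substring of word+word
"sistersister" contains "etsrsi"? No
Is rotation = No


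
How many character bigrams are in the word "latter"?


Word: "latter" (length 6)
Number of 2-grams = length - 2 + 1 = 6 - 2 + 1
= 5


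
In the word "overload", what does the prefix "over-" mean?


Prefix: over-
Example: overload (over- + load)
Meaning = excessive


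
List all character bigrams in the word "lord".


Word: "lord" (length 4)
Number of bigrams = 4 - 2 + 1 = 3
  Position 0: "lo"
  Position 1: "or"
  Position 2: "rd"
Bigrams = "lo", "or", "rd"


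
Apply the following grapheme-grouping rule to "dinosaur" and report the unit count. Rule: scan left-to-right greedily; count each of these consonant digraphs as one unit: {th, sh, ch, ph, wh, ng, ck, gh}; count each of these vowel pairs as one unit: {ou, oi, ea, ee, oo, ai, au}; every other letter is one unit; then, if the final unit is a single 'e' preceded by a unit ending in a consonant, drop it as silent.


Word: "dinosaur" (8 letters)
Left-to-right scan:
  [1] 'd' (letter)
  [2] 'i' (letter)
  [3] 'n' (letter)
  [4] 'o' (letter)
  [5] 's' (letter)
  [6] 'au' (vowel-pair)
  [7] 'r' (letter)
Units from scan: 7
Sound units = 7 units


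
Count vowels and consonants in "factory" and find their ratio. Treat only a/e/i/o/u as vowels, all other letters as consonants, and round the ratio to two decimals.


Word: "factory"
Vowels (a,e,i,o,u): 2
Consonants: 5
Ratio = 2/5
= 0.40


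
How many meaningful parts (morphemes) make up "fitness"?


Word: "fitness"
Morphemes: fit | -ness
Each morpheme carries meaning
= 2 morphemes


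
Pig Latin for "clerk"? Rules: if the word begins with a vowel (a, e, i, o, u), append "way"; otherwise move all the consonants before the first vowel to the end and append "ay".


Word: "clerk"
Starts with consonant(s) → move to end, add 'ay'
Consonant cluster: "cl"
Pig Latin = "erkclay"


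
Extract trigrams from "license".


Word: "license" (length 7)
Number of trigrams = 7 - 3 + 1 = 5
  Position 0: "lic"
  Position 1: "ice"
  Position 2: "cen"
  Position 3: "ens"
  Position 4: "nse"
Trigrams = "lic", "ice", "cen", "ens", "nse"


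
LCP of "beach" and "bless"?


Word 1: "beach"
Word 2: "bless"
Comparing from start:
  Pos 0: 'b' == 'b'
  Pos 1: 'e' != 'l' (stop)
LCP = "b" (length 1)


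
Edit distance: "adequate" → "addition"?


Word 1: "adequate" (length 8)
Word 2: "addition" (length 8)
One optimal edit sequence (insert/delete/substitute each cost 1):
  1. keep 'a'
  2. keep 'd'
  3. substitute 'e' -> 'd'  (+1)
  4. substitute 'q' -> 'i'  (+1)
  5. substitute 'u' -> 't'  (+1)
  6. substitute 'a' -> 'i'  (+1)
  7. substitute 't' -> 'o'  (+1)
  8. substitute 'e' -> 'n'  (+1)
Total edit operations: 6
Edit distance = 6


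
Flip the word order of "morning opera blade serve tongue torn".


Original: "morning opera blade serve tongue torn"
Words (1..n): morning | opera | blade | serve | tongue | torn
Reversed (n..1): torn | tongue | serve | blade | opera | morning
Result = "torn tongue serve blade opera morning"


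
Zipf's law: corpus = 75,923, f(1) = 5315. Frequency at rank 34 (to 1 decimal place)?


Zipf's law: f(r) = f(1) / r
f(1) = 5315
f(34) = 5315 / 34
= 156.3 occurrences


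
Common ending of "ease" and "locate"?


Word 1: "ease"
Word 2: "locate"
Comparing from end:
  Pos -1: 'e' == 'e'
  Pos -2: 's' != 't' (stop)
LCS = "e" (length 1)


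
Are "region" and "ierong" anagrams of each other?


Word 1: "region" → sorted: eginor
Word 2: "ierong" → sorted: eginor
Same letters? eginor == eginor
Anagram = Yes


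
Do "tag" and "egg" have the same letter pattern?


Pattern of "tag": [0, 1, 2]
Pattern of "egg": [0, 1, 1]
Patterns do not match
Same pattern = No


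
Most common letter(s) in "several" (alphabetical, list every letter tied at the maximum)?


Word: "several"
Letter counts:
  'a': 1
  'e': 2
  'l': 1
  'r': 1
  's': 1
  'v': 1
Maximum count = 2
Most frequent = 'e' (2 times each)


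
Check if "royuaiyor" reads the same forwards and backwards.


Word: "royuaiyor"
Reversed: "royiauyor"
Forward == Backward? royuaiyor != royiauyor
Palindrome = No


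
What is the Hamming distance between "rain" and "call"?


Comparing character by character (same length = 4):
  Pos 0: 'r' vs 'c' !=
  Pos 1: 'a' vs 'a' =
  Pos 2: 'i' vs 'l' !=
  Pos 3: 'n' vs 'l' !=
Hamming distance = 3


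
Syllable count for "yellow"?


Word: "yellow"
Syllable breakdown: yel / low
Counting: 2 parts
= 2 syllables


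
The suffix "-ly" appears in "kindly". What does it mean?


Suffix: -ly
As in: kindly -> kind + -ly
Meaning = in a manner


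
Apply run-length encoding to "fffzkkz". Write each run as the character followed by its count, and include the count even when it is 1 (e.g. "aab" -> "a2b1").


String: "fffzkkz"
Scanning for consecutive runs:
  'f' x 3
  'z' x 1
  'k' x 2
  'z' x 1
RLE = "f3z1k2z1"


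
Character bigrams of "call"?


Word: "call" (length 4)
Number of bigrams = 4 - 2 + 1 = 3
  Position 0: "ca"
  Position 1: "al"
  Position 2: "ll"
Bigrams = "ca", "al", "ll"


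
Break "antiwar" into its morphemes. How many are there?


Word: "antiwar"
Morphemes: anti- + war
Each morpheme carries meaning
= 2 morphemes


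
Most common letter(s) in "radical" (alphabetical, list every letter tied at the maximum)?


Word: "radical"
Letter counts:
  'a': 2
  'c': 1
  'd': 1
  'i': 1
  'l': 1
  'r': 1
Maximum count = 2
Most frequent = 'a' (2 times each)


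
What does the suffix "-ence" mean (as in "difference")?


Suffix: -ence
Example: difference = differ + -ence
Meaning = state of


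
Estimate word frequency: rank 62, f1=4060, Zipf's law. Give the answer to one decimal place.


Zipf's law: f(r) = f(1) / r
f(1) = 4060
f(62) = 4060 / 62
= 65.5 occurrences


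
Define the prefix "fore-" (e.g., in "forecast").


Prefix: fore-
Example: forecast (fore- + cast)
Meaning = before


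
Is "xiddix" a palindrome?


Word: "xiddix"
Reversed: "xiddix"
Forward == Backward? xiddix == xiddix
Palindrome = Yes


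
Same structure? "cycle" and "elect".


Pattern of "cycle": [0, 1, 0, 2, 3]
Pattern of "elect": [0, 1, 0, 2, 3]
Patterns match
Same pattern = Yes


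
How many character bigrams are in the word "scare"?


Word: "scare" (length 5)
Number of 2-grams = length - 2 + 1 = 5 - 2 + 1
= 4


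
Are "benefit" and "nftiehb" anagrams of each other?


Word 1: "benefit" → sorted: beefint
Word 2: "nftiehb" → sorted: befhint
Same letters? beefint != befhint
Anagram = No


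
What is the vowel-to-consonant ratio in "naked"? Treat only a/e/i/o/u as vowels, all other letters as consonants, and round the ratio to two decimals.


Word: "naked"
Vowels (a,e,i,o,u): 2
Consonants: 3
Ratio = 2/3
= 0.67


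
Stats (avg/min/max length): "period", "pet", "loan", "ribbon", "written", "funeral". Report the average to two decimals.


Lengths: "period"=6, "pet"=3, "loan"=4, "ribbon"=6, "written"=7, "funeral"=7
Sum = 33, Count = 6
Average = 33/6 = 5.50
= avg=5.50, min=3, max=7


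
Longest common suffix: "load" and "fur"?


Word 1: "load"
Word 2: "fur"
Comparing from end:
  Pos -1: 'd' != 'r' (stop)
LCS = "" (length 0)


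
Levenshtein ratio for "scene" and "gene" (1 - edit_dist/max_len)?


Word 1: "scene" (length 5)
Word 2: "gene" (length 4)
One optimal edit sequence:
  1. delete 's'  (+1)
  2. substitute 'c' -> 'g'  (+1)
  3. keep 'e'
  4. keep 'n'
  5. keep 'e'
Edit distance = 2
Max length = max(5, 4) = 5
Similarity = 1 - 2/5
= 0.6000


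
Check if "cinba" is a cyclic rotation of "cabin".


Word: "cabin", Candidate: "cinba"
Method: check if candidate is substring of word+word
"cabincabin" contains "cinba"? No
Is rotation = No


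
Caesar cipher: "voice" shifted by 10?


Word: "voice"
Shift: 10
Each letter → (letter + shift) mod 26:
  'v' (21) + 10 = 5 → 'f'
  'o' (14) + 10 = 24 → 'y'
  'i' (8) + 10 = 18 → 's'
  'c' (2) + 10 = 12 → 'm'
  'e' (4) + 10 = 14 → 'o'
Result = "fysmo"


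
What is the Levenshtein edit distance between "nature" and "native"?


Word 1: "nature" (length 6)
Word 2: "native" (length 6)
One optimal edit sequence (insert/delete/substitute each cost 1):
  1. keep 'n'
  2. keep 'a'
  3. keep 't'
  4. substitute 'u' -> 'i'  (+1)
  5. substitute 'r' -> 'v'  (+1)
  6. keep 'e'
Total edit operations: 2
Edit distance = 2


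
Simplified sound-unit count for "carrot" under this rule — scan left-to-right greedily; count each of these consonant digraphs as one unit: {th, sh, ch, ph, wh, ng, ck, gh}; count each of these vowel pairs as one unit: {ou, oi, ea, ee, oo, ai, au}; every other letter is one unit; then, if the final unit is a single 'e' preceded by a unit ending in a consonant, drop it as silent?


Word: "carrot" (6 letters)
Left-to-right scan:
  (1) 'c' (letter)
  (2) 'a' (letter)
  (3) 'r' (letter)
  (4) 'r' (letter)
  (5) 'o' (letter)
  (6) 't' (letter)
Units from scan: 6
Sound units = 6 units


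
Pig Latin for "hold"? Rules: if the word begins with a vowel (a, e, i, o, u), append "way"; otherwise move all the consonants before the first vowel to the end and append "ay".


Word: "hold"
Starts with consonant(s) → move to end, add 'ay'
Consonant cluster: "h"
Pig Latin = "oldhay"


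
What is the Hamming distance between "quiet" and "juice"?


Comparing character by character (same length = 5):
  Pos 0: 'q' vs 'j' !=
  Pos 1: 'u' vs 'u' =
  Pos 2: 'i' vs 'i' =
  Pos 3: 'e' vs 'c' !=
  Pos 4: 't' vs 'e' !=
Hamming distance = 3


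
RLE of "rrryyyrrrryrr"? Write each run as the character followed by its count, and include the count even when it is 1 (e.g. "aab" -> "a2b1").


String: "rrryyyrrrryrr"
Scanning for consecutive runs:
  'r' x 3
  'y' x 3
  'r' x 4
  'y' x 1
  'r' x 2
RLE = "r3y3r4y1r2"


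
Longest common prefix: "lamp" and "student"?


Word 1: "lamp"
Word 2: "student"
Comparing from start:
  Pos 0: 'l' != 's' (stop)
LCP = "" (length 0)


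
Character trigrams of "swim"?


Word: "swim" (length 4)
Number of trigrams = 4 - 3 + 1 = 2
  Position 0: "swi"
  Position 1: "wim"
Trigrams = "swi", "wim"


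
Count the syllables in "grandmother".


Word: "grandmother"
Syllable breakdown: grand | moth | er
Counting: 3 parts
= 3 syllables


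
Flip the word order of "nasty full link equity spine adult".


Original: "nasty full link equity spine adult"
Words (1..n): nasty | full | link | equity | spine | adult
Reversed (n..1): adult | spine | equity | link | full | nasty
Result = "adult spine equity link full nasty"


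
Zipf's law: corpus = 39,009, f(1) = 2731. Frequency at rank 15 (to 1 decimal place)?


Zipf's law: f(r) = f(1) / r
f(1) = 2731
f(15) = 2731 / 15
= 182.1 occurrences


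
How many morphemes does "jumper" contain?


Word: "jumper"
Morphemes: jump | -er
Each morpheme carries meaning
= 2 morphemes


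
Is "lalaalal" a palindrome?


Word: "lalaalal"
Reversed: "lalaalal"
Forward == Backward? lalaalal == lalaalal
Palindrome = Yes


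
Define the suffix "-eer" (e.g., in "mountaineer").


Suffix: -eer
Example: mountaineer (mountain + -eer)
Meaning = one who is concerned with


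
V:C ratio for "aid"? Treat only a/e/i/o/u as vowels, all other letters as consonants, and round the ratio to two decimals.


Word: "aid"
Vowels (a,e,i,o,u): 2
Consonants: 1
Ratio = 2/1
= 2.00


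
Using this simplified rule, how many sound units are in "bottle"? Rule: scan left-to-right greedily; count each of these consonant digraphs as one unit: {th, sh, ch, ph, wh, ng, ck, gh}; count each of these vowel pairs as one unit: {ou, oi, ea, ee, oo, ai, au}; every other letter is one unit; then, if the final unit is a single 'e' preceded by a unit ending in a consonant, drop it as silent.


Word: "bottle" (6 letters)
Left-to-right scan:
  1. 'b' (letter)
  2. 'o' (letter)
  3. 't' (letter)
  4. 't' (letter)
  5. 'l' (letter)
  6. 'e' (letter)
Units from scan: 6
Final unit is 'e' after a consonant -> drop as silent (-1)
Sound units = 5 units


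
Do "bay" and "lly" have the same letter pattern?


Pattern of "bay": [0, 1, 2]
Pattern of "lly": [0, 0, 1]
Patterns do not match
Same pattern = No


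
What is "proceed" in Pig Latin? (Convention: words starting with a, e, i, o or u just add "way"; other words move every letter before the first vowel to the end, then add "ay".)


Word: "proceed"
Starts with consonant(s) → move to end, add 'ay'
Consonant cluster: "pr"
Pig Latin = "oceedpray"


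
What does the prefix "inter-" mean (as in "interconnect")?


Prefix: inter-
Example: interconnect (inter- + connect)
Meaning = between


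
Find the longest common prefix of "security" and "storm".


Word 1: "security"
Word 2: "storm"
Comparing from start:
  Pos 0: 's' == 's'
  Pos 1: 'e' != 't' (stop)
LCP = "s" (length 1)


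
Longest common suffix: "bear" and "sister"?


Word 1: "bear"
Word 2: "sister"
Comparing from end:
  Pos -1: 'r' == 'r'
  Pos -2: 'a' != 'e' (stop)
LCS = "r" (length 1)


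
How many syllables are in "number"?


Word: "number"
Syllable breakdown: num / ber
Counting: 2 parts
= 2 syllables


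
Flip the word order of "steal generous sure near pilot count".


Original: "steal generous sure near pilot count"
Words (1..n): steal | generous | sure | near | pilot | count
Reversed (n..1): count | pilot | near | sure | generous | steal
Result = "count pilot near sure generous steal"


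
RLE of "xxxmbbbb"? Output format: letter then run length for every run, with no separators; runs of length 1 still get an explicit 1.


String: "xxxmbbbb"
Scanning for consecutive runs:
  'x' x 3
  'm' x 1
  'b' x 4
RLE = "x3m1b4"


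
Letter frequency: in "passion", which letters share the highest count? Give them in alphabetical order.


Word: "passion"
Letter counts:
  'a': 1
  'i': 1
  'n': 1
  'o': 1
  'p': 1
  's': 2
Maximum count = 2
Most frequent = 's' (2 times each)


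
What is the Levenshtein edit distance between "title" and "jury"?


Word 1: "title" (length 5)
Word 2: "jury" (length 4)
One optimal edit sequence (insert/delete/substitute each cost 1):
  1. delete 't'  (+1)
  2. substitute 'i' -> 'j'  (+1)
  3. substitute 't' -> 'u'  (+1)
  4. substitute 'l' -> 'r'  (+1)
  5. substitute 'e' -> 'y'  (+1)
Total edit operations: 5
Edit distance = 5


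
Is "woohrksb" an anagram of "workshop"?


Word 1: "workshop" → sorted: hkooprsw
Word 2: "woohrksb" → sorted: bhkoorsw
Same letters? hkooprsw != bhkoorsw
Anagram = No


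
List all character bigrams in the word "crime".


Word: "crime" (length 5)
Number of bigrams = 5 - 2 + 1 = 4
  Position 0: "cr"
  Position 1: "ri"
  Position 2: "im"
  Position 3: "me"
Bigrams = "cr", "ri", "im", "me"


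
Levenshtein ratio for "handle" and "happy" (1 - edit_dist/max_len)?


Word 1: "handle" (length 6)
Word 2: "happy" (length 5)
One optimal edit sequence:
  1. keep 'h'
  2. keep 'a'
  3. delete 'n'  (+1)
  4. substitute 'd' -> 'p'  (+1)
  5. substitute 'l' -> 'p'  (+1)
  6. substitute 'e' -> 'y'  (+1)
Edit distance = 4
Max length = max(6, 5) = 6
Similarity = 1 - 4/6
= 0.3333


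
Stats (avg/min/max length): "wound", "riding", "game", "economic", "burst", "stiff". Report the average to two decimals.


Lengths: "wound"=5, "riding"=6, "game"=4, "economic"=8, "burst"=5, "stiff"=5
Sum = 33, Count = 6
Average = 33/6 = 5.50
= avg=5.50, min=4, max=8


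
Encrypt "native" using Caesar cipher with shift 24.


Word: "native"
Shift: 24
Each letter → (letter + shift) mod 26:
  'n' (13) + 24 = 11 → 'l'
  'a' (0) + 24 = 24 → 'y'
  't' (19) + 24 = 17 → 'r'
  'i' (8) + 24 = 6 → 'g'
  'v' (21) + 24 = 19 → 't'
  'e' (4) + 24 = 2 → 'c'
Result = "lyrgtc"


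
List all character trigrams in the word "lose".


Word: "lose" (length 4)
Number of trigrams = 4 - 3 + 1 = 2
  Position 0: "los"
  Position 1: "ose"
Trigrams = "los", "ose"


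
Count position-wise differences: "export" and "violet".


Comparing character by character (same length = 6):
  Pos 0: 'e' vs 'v' !=
  Pos 1: 'x' vs 'i' !=
  Pos 2: 'p' vs 'o' !=
  Pos 3: 'o' vs 'l' !=
  Pos 4: 'r' vs 'e' !=
  Pos 5: 't' vs 't' =
Hamming distance = 5


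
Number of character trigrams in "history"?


Word: "history" (length 7)
Number of 3-grams = length - 3 + 1 = 7 - 3 + 1
= 5


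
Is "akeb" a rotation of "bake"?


Word: "bake", Candidate: "akeb"
Method: check if candidate is substring of word+word
"bakebake" contains "akeb"? Yes
Is rotation = Yes


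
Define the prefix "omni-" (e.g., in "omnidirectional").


Prefix: omni-
As in: omnidirectional -> omni- + directional
Meaning = all


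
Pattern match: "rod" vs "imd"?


Pattern of "rod": [0, 1, 2]
Pattern of "imd": [0, 1, 2]
Patterns match
Same pattern = Yes


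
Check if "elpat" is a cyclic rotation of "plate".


Word: "plate", Candidate: "elpat"
Method: check if candidate is substring of word+word
"plateplate" contains "elpat"? No
Is rotation = No


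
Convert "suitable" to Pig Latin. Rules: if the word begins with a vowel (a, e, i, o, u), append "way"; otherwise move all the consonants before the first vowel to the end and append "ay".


Word: "suitable"
Starts with consonant(s) → move to end, add 'ay'
Consonant cluster: "s"
Pig Latin = "uitablesay"


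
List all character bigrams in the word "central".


Word: "central" (length 7)
Number of bigrams = 7 - 2 + 1 = 6
  Position 0: "ce"
  Position 1: "en"
  Position 2: "nt"
  Position 3: "tr"
  Position 4: "ra"
  Position 5: "al"
Bigrams = "ce", "en", "nt", "tr", "ra", "al"


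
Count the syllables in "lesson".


Word: "lesson"
Syllable breakdown: les-son
Counting: 2 parts
= 2 syllables


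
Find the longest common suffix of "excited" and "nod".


Word 1: "excited"
Word 2: "nod"
Comparing from end:
  Pos -1: 'd' == 'd'
  Pos -2: 'e' != 'o' (stop)
LCS = "d" (length 1)


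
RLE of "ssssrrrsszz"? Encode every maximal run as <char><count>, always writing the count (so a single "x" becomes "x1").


String: "ssssrrrsszz"
Scanning for consecutive runs:
  's' x 4
  'r' x 3
  's' x 2
  'z' x 2
RLE = "s4r3s2z2"


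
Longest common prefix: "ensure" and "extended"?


Word 1: "ensure"
Word 2: "extended"
Comparing from start:
  Pos 0: 'e' == 'e'
  Pos 1: 'n' != 'x' (stop)
LCP = "e" (length 1)


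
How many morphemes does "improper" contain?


Word: "improper"
Morphemes: im- + proper
Each morpheme carries meaning
= 2 morphemes


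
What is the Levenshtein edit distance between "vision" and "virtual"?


Word 1: "vision" (length 6)
Word 2: "virtual" (length 7)
One optimal edit sequence (insert/delete/substitute each cost 1):
  1. keep 'v'
  2. keep 'i'
  3. insert 'r'  (+1)
  4. substitute 's' -> 't'  (+1)
  5. substitute 'i' -> 'u'  (+1)
  6. substitute 'o' -> 'a'  (+1)
  7. substitute 'n' -> 'l'  (+1)
Total edit operations: 5
Edit distance = 5


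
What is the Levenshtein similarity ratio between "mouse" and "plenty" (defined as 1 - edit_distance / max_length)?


Word 1: "mouse" (length 5)
Word 2: "plenty" (length 6)
One optimal edit sequence:
  1. insert 'p'  (+1)
  2. substitute 'm' -> 'l'  (+1)
  3. substitute 'o' -> 'e'  (+1)
  4. substitute 'u' -> 'n'  (+1)
  5. substitute 's' -> 't'  (+1)
  6. substitute 'e' -> 'y'  (+1)
Edit distance = 6
Max length = max(5, 6) = 6
Similarity = 1 - 6/6
= 0.0000
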